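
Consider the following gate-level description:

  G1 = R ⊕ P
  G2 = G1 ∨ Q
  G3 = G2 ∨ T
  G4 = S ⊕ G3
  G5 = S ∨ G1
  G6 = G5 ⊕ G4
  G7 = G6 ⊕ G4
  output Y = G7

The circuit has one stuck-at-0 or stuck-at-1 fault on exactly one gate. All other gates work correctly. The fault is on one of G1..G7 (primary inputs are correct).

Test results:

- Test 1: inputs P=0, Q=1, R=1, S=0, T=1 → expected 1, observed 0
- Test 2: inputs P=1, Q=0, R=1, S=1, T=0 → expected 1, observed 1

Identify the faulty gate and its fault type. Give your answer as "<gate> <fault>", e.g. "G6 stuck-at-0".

Fault-free values for test 1 (P=0, Q=1, R=1, S=0, T=1): G1=1, G2=1, G3=1, G4=1, G5=1, G6=0, G7=1, giving Y=1. Observed 0.
Test 1: faults giving observed 0 are {G1 stuck-at-0, G5 stuck-at-0, G6 stuck-at-1, G7 stuck-at-0}.
Test 2 (P=1, Q=0, R=1, S=1, T=0): fault-free G1=0, G2=0, G3=0, G4=1, G5=1, G6=0, G7=1 → 1; observed 1. Eliminates G5 stuck-at-0, G6 stuck-at-1, G7 stuck-at-0.
Only G1 stuck-at-0 is consistent with every test.

G1 stuck-at-0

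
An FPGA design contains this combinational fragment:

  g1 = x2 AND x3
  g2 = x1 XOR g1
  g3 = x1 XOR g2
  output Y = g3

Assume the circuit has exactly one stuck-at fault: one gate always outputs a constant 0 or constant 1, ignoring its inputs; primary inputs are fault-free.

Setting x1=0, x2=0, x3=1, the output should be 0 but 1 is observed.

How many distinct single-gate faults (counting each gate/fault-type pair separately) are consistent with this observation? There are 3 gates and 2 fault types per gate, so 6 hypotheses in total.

Fault-free: g1=0, g2=0, g3=0 → 0. Observed 1.
  g1 stuck-at-0: output 0 ✗
  g1 stuck-at-1: output 1 ✓
  g2 stuck-at-0: output 0 ✗
  g2 stuck-at-1: output 1 ✓
  g3 stuck-at-0: output 0 ✗
  g3 stuck-at-1: output 1 ✓
Consistent faults: {g1 stuck-at-1, g2 stuck-at-1, g3 stuck-at-1} — 3 in all.

3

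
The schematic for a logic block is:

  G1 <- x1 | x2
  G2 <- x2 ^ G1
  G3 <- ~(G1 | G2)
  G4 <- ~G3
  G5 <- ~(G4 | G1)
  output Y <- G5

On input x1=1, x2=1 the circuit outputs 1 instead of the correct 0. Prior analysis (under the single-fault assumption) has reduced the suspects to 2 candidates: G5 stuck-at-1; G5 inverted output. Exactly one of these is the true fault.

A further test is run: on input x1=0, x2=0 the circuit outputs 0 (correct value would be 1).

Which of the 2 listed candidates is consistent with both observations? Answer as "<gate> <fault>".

G5 inverted output

Evaluate each candidate on input x1=0, x2=0:
  G5 stuck-at-1: G1=0, G2=0, G3=1, G4=0, G5=1 [stuck-at-1] → 1 — eliminated
  G5 inverted output: G1=0, G2=0, G3=1, G4=0, G5=0 [inverted output] → 0 — matches
Only G5 inverted output reproduces the observed 0.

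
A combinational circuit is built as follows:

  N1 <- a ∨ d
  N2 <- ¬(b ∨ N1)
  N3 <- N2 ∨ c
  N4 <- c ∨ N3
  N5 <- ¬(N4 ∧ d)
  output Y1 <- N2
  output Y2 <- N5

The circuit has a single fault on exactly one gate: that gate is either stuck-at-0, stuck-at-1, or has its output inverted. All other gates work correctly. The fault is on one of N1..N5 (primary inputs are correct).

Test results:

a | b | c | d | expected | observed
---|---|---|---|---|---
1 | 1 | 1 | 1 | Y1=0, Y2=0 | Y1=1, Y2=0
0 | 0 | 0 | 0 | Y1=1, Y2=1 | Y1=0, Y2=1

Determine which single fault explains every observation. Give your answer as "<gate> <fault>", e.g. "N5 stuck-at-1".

N2 inverted output

Fault-free values for test 1 (a=1, b=1, c=1, d=1): N1=1, N2=0, N3=1, N4=1, N5=0, giving Y1=0, Y2=0. Observed Y1=1, Y2=0.
Test 1: faults giving observed Y1=1, Y2=0 are {N2 stuck-at-1, N2 inverted output}.
Test 2 (a=0, b=0, c=0, d=0): fault-free N1=0, N2=1, N3=1, N4=1, N5=1 → Y1=1, Y2=1; observed Y1=0, Y2=1. Eliminates N2 stuck-at-1.
Only N2 inverted output is consistent with every test.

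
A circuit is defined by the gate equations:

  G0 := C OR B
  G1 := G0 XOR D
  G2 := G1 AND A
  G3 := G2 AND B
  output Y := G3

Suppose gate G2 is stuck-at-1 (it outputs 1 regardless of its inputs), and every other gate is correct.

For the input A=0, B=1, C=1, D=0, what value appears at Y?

1

Propagate with G2 forced: G0=1, G1=1, G2=1 [stuck-at-1], G3=1.
So Y = 1. (Without the fault it would be 0.)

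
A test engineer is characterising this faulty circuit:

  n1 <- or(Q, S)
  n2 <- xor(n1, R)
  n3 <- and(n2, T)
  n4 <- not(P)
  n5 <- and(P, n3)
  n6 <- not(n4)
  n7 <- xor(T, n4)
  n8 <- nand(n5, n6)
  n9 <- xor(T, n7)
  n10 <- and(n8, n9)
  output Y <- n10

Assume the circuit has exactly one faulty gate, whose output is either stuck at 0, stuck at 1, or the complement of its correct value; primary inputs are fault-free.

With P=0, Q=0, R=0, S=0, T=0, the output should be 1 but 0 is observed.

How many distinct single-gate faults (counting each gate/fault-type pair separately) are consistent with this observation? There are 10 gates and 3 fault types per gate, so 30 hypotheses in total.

Fault-free: n1=0, n2=0, n3=0, n4=1, n5=0, n6=0, n7=1, n8=1, n9=1, n10=1 → 1. Observed 0.
  n1: none of the 3 fault types match ✗
  n2: none of the 3 fault types match ✗
  n3: none of the 3 fault types match ✗
  n4: stuck-at-0, inverted output ✓; others ✗
  n5: none of the 3 fault types match ✗
  n6: none of the 3 fault types match ✗
  n7: stuck-at-0, inverted output ✓; others ✗
  n8: stuck-at-0, inverted output ✓; others ✗
  n9: stuck-at-0, inverted output ✓; others ✗
  n10: stuck-at-0, inverted output ✓; others ✗
Consistent faults: {n4 stuck-at-0, n4 inverted output, n7 stuck-at-0, n7 inverted output, n8 stuck-at-0, n8 inverted output, n9 stuck-at-0, n9 inverted output, n10 stuck-at-0, n10 inverted output} — 10 in all.

10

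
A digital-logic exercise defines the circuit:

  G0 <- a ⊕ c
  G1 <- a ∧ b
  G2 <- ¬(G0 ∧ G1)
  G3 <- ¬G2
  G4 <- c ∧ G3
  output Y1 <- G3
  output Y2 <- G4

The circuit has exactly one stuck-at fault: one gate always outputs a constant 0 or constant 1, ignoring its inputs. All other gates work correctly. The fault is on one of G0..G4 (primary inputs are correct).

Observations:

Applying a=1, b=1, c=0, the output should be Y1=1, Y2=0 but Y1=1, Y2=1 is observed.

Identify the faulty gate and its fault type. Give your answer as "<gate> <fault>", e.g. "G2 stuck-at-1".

Fault-free values for test 1 (a=1, b=1, c=0): G0=1, G1=1, G2=0, G3=1, G4=0, giving Y1=1, Y2=0. Observed Y1=1, Y2=1.
Test 1: faults giving observed Y1=1, Y2=1 are {G4 stuck-at-1}.
Only G4 stuck-at-1 is consistent with every test.

G4 stuck-at-1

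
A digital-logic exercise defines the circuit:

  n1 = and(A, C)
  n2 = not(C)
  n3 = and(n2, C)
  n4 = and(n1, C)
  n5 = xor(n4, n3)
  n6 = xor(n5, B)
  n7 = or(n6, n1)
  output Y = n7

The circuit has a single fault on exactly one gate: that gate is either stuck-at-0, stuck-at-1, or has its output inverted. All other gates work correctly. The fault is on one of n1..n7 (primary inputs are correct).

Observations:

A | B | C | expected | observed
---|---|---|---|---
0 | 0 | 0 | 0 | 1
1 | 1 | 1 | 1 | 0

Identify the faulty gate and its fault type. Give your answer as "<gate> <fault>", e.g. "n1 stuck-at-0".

n7 inverted output

Fault-free values for test 1 (A=0, B=0, C=0): n1=0, n2=1, n3=0, n4=0, n5=0, n6=0, n7=0, giving Y=0. Observed 1.
Test 1: faults giving observed 1 are {n1 stuck-at-1, n1 inverted output, n3 stuck-at-1, n3 inverted output, n4 stuck-at-1, n4 inverted output, n5 stuck-at-1, n5 inverted output, n6 stuck-at-1, n6 inverted output, n7 stuck-at-1, n7 inverted output}.
Test 2 (A=1, B=1, C=1): fault-free n1=1, n2=0, n3=0, n4=1, n5=1, n6=0, n7=1 → 1; observed 0. Eliminates n1 stuck-at-1, n1 inverted output, n3 stuck-at-1, n3 inverted output, n4 stuck-at-1, n4 inverted output, n5 stuck-at-1, n5 inverted output, n6 stuck-at-1, n6 inverted output, n7 stuck-at-1.
Only n7 inverted output is consistent with every test.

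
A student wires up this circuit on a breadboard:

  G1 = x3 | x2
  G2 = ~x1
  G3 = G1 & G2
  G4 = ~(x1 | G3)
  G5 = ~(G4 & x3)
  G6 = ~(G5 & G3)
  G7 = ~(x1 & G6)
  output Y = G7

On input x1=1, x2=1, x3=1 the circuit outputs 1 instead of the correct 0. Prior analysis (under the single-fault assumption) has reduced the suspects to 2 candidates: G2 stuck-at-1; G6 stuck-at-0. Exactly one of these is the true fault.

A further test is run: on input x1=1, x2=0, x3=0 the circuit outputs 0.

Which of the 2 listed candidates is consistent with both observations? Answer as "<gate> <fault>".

G2 stuck-at-1

Evaluate each candidate on input x1=1, x2=0, x3=0:
  G2 stuck-at-1: G1=0, G2=1 [stuck-at-1], G3=0, G4=0, G5=1, G6=1, G7=0 → 0 — matches
  G6 stuck-at-0: G1=0, G2=0, G3=0, G4=0, G5=1, G6=0 [stuck-at-0], G7=1 → 1 — eliminated
Only G2 stuck-at-1 reproduces the observed 0.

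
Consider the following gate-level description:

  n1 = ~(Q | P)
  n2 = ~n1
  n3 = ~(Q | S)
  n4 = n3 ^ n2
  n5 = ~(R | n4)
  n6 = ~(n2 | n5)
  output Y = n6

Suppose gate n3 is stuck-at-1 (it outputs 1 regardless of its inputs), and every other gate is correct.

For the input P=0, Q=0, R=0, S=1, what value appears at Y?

1

Propagate with n3 forced: n1=1, n2=0, n3=1 [stuck-at-1], n4=1, n5=0, n6=1.
So Y = 1. (Without the fault it would be 0.)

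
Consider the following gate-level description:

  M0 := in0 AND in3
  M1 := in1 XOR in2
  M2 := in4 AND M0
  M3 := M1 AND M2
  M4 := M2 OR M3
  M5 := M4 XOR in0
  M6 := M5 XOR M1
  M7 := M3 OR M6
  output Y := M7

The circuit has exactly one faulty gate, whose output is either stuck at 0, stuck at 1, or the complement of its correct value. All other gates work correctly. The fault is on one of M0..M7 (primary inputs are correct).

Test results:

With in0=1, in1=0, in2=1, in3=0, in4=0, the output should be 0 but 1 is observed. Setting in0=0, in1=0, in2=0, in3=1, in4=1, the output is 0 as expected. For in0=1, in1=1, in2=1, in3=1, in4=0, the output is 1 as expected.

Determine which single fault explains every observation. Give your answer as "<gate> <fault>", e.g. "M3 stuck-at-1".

M1 stuck-at-0

Fault-free values for test 1 (in0=1, in1=0, in2=1, in3=0, in4=0): M0=0, M1=1, M2=0, M3=0, M4=0, M5=1, M6=0, M7=0, giving Y=0. Observed 1.
Test 1: faults giving observed 1 are {M1 stuck-at-0, M1 inverted output, M2 stuck-at-1, M2 inverted output, M3 stuck-at-1, M3 inverted output, M4 stuck-at-1, M4 inverted output, M5 stuck-at-0, M5 inverted output, M6 stuck-at-1, M6 inverted output, M7 stuck-at-1, M7 inverted output}.
Test 2 (in0=0, in1=0, in2=0, in3=1, in4=1): fault-free M0=0, M1=0, M2=0, M3=0, M4=0, M5=0, M6=0, M7=0 → 0; observed 0. Eliminates M1 inverted output, M2 stuck-at-1, M2 inverted output, M3 stuck-at-1, M3 inverted output, M4 stuck-at-1, M4 inverted output, M5 inverted output, M6 stuck-at-1, M6 inverted output, M7 stuck-at-1, M7 inverted output.
Test 3 (in0=1, in1=1, in2=1, in3=1, in4=0): fault-free M0=1, M1=0, M2=0, M3=0, M4=0, M5=1, M6=1, M7=1 → 1; observed 1. Eliminates M5 stuck-at-0.
Only M1 stuck-at-0 is consistent with every test.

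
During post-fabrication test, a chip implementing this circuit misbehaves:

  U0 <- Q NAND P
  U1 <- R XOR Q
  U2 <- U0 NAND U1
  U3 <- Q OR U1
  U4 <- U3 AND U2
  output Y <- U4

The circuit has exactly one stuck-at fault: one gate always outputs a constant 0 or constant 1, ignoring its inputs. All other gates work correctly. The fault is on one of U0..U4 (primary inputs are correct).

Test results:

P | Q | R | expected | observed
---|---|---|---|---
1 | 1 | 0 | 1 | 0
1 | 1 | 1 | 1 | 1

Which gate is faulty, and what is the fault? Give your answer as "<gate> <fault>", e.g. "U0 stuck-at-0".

U0 stuck-at-1

Fault-free values for test 1 (P=1, Q=1, R=0): U0=0, U1=1, U2=1, U3=1, U4=1, giving Y=1. Observed 0.
Test 1: faults giving observed 0 are {U0 stuck-at-1, U2 stuck-at-0, U3 stuck-at-0, U4 stuck-at-0}.
Test 2 (P=1, Q=1, R=1): fault-free U0=0, U1=0, U2=1, U3=1, U4=1 → 1; observed 1. Eliminates U2 stuck-at-0, U3 stuck-at-0, U4 stuck-at-0.
Only U0 stuck-at-1 is consistent with every test.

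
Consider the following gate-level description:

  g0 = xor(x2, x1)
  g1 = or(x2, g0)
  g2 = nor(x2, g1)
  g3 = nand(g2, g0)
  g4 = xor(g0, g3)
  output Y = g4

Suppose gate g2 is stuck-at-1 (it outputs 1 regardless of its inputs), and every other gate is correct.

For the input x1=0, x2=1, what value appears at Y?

1

Propagate with g2 forced: g0=1, g1=1, g2=1 [stuck-at-1], g3=0, g4=1.
So Y = 1. (Without the fault it would be 0.)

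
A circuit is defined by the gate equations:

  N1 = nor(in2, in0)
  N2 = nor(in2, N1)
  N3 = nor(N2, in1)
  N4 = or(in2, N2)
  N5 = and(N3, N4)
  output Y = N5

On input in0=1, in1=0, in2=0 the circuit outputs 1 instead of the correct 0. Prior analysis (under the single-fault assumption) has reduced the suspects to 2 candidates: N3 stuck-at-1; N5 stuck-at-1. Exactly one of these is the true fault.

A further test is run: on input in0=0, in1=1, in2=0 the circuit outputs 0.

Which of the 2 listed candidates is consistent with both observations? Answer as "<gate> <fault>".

Evaluate each candidate on input in0=0, in1=1, in2=0:
  N3 stuck-at-1: N1=1, N2=0, N3=1 [stuck-at-1], N4=0, N5=0 → 0 — matches
  N5 stuck-at-1: N1=1, N2=0, N3=0, N4=0, N5=1 [stuck-at-1] → 1 — eliminated
Only N3 stuck-at-1 reproduces the observed 0.

N3 stuck-at-1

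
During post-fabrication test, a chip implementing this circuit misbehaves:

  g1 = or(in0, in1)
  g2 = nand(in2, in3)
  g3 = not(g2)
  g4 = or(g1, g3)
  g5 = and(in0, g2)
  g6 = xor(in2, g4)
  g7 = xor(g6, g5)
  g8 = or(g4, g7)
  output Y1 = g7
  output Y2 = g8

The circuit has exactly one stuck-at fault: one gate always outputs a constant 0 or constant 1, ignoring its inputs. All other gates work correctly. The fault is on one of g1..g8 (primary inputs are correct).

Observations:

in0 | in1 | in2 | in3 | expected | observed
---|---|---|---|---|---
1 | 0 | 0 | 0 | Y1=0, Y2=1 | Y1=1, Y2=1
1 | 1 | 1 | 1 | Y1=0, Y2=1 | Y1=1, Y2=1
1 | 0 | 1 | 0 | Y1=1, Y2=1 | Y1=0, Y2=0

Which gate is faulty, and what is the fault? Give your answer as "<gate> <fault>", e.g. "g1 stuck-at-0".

Fault-free values for test 1 (in0=1, in1=0, in2=0, in3=0): g1=1, g2=1, g3=0, g4=1, g5=1, g6=1, g7=0, g8=1, giving Y1=0, Y2=1. Observed Y1=1, Y2=1.
Test 1: faults giving observed Y1=1, Y2=1 are {g1 stuck-at-0, g2 stuck-at-0, g4 stuck-at-0, g5 stuck-at-0, g6 stuck-at-0, g7 stuck-at-1}.
Test 2 (in0=1, in1=1, in2=1, in3=1): fault-free g1=1, g2=0, g3=1, g4=1, g5=0, g6=0, g7=0, g8=1 → Y1=0, Y2=1; observed Y1=1, Y2=1. Eliminates g1 stuck-at-0, g2 stuck-at-0, g5 stuck-at-0, g6 stuck-at-0.
Test 3 (in0=1, in1=0, in2=1, in3=0): fault-free g1=1, g2=1, g3=0, g4=1, g5=1, g6=0, g7=1, g8=1 → Y1=1, Y2=1; observed Y1=0, Y2=0. Eliminates g7 stuck-at-1.
Only g4 stuck-at-0 is consistent with every test.

g4 stuck-at-0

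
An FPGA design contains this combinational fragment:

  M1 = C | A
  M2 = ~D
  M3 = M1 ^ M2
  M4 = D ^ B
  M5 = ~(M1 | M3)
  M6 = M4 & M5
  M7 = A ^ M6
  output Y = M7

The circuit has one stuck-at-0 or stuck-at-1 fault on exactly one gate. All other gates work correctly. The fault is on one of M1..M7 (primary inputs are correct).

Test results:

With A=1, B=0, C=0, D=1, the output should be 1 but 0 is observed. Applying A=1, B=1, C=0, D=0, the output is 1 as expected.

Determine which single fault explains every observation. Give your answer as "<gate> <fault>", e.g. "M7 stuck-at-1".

M1 stuck-at-0

Fault-free values for test 1 (A=1, B=0, C=0, D=1): M1=1, M2=0, M3=1, M4=1, M5=0, M6=0, M7=1, giving Y=1. Observed 0.
Test 1: faults giving observed 0 are {M1 stuck-at-0, M5 stuck-at-1, M6 stuck-at-1, M7 stuck-at-0}.
Test 2 (A=1, B=1, C=0, D=0): fault-free M1=1, M2=1, M3=0, M4=1, M5=0, M6=0, M7=1 → 1; observed 1. Eliminates M5 stuck-at-1, M6 stuck-at-1, M7 stuck-at-0.
Only M1 stuck-at-0 is consistent with every test.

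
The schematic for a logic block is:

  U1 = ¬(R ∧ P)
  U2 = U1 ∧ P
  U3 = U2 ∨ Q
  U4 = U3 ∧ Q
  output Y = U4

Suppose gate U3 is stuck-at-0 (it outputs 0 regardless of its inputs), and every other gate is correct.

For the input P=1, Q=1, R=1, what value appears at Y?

Propagate with U3 forced: U1=0, U2=0, U3=0 [stuck-at-0], U4=0.
So Y = 0. (Without the fault it would be 1.)

0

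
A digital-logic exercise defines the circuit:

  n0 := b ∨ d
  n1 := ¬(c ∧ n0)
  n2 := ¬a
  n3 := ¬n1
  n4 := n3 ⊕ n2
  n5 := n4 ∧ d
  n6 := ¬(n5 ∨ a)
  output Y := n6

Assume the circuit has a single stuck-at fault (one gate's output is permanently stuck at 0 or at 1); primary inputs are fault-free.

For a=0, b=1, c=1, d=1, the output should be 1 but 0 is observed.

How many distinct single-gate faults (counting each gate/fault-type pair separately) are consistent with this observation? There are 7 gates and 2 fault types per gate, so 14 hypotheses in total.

7

Fault-free: n0=1, n1=0, n2=1, n3=1, n4=0, n5=0, n6=1 → 1. Observed 0.
  n0 stuck-at-0: output 0 ✓
  n0 stuck-at-1: output 1 ✗
  n1 stuck-at-0: output 1 ✗
  n1 stuck-at-1: output 0 ✓
  n2 stuck-at-0: output 0 ✓
  n2 stuck-at-1: output 1 ✗
  n3 stuck-at-0: output 0 ✓
  n3 stuck-at-1: output 1 ✗
  n4 stuck-at-0: output 1 ✗
  n4 stuck-at-1: output 0 ✓
  n5 stuck-at-0: output 1 ✗
  n5 stuck-at-1: output 0 ✓
  n6 stuck-at-0: output 0 ✓
  n6 stuck-at-1: output 1 ✗
Consistent faults: {n0 stuck-at-0, n1 stuck-at-1, n2 stuck-at-0, n3 stuck-at-0, n4 stuck-at-1, n5 stuck-at-1, n6 stuck-at-0} — 7 in all.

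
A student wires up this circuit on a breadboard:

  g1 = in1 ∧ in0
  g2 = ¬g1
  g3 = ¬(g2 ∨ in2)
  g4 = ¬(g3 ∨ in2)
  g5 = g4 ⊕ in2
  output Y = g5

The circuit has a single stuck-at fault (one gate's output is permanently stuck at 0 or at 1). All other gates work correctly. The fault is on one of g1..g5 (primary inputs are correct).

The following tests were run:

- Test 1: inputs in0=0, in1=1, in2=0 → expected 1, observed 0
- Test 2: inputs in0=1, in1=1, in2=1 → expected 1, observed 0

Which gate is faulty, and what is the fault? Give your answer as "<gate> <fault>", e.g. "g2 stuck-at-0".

g5 stuck-at-0

Fault-free values for test 1 (in0=0, in1=1, in2=0): g1=0, g2=1, g3=0, g4=1, g5=1, giving Y=1. Observed 0.
Test 1: faults giving observed 0 are {g1 stuck-at-1, g2 stuck-at-0, g3 stuck-at-1, g4 stuck-at-0, g5 stuck-at-0}.
Test 2 (in0=1, in1=1, in2=1): fault-free g1=1, g2=0, g3=0, g4=0, g5=1 → 1; observed 0. Eliminates g1 stuck-at-1, g2 stuck-at-0, g3 stuck-at-1, g4 stuck-at-0.
Only g5 stuck-at-0 is consistent with every test.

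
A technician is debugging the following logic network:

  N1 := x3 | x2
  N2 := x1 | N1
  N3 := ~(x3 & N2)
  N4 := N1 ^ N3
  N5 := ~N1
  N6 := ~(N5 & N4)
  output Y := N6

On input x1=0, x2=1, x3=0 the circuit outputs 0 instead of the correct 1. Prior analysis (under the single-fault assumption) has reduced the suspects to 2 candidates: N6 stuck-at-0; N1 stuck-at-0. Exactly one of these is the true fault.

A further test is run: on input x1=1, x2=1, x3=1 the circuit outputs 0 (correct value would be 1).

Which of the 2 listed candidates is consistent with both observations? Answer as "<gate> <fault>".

Evaluate each candidate on input x1=1, x2=1, x3=1:
  N6 stuck-at-0: N1=1, N2=1, N3=0, N4=1, N5=0, N6=0 [stuck-at-0] → 0 — matches
  N1 stuck-at-0: N1=0 [stuck-at-0], N2=1, N3=0, N4=0, N5=1, N6=1 → 1 — eliminated
Only N6 stuck-at-0 reproduces the observed 0.

N6 stuck-at-0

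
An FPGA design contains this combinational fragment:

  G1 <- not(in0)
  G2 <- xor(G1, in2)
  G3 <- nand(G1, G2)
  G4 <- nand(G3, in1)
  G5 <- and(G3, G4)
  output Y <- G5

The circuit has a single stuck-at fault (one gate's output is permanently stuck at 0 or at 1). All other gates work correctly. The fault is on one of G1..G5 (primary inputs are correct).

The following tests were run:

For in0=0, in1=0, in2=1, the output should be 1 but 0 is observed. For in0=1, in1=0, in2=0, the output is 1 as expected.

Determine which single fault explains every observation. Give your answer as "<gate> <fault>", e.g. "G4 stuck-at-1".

G2 stuck-at-1

Fault-free values for test 1 (in0=0, in1=0, in2=1): G1=1, G2=0, G3=1, G4=1, G5=1, giving Y=1. Observed 0.
Test 1: faults giving observed 0 are {G2 stuck-at-1, G3 stuck-at-0, G4 stuck-at-0, G5 stuck-at-0}.
Test 2 (in0=1, in1=0, in2=0): fault-free G1=0, G2=0, G3=1, G4=1, G5=1 → 1; observed 1. Eliminates G3 stuck-at-0, G4 stuck-at-0, G5 stuck-at-0.
Only G2 stuck-at-1 is consistent with every test.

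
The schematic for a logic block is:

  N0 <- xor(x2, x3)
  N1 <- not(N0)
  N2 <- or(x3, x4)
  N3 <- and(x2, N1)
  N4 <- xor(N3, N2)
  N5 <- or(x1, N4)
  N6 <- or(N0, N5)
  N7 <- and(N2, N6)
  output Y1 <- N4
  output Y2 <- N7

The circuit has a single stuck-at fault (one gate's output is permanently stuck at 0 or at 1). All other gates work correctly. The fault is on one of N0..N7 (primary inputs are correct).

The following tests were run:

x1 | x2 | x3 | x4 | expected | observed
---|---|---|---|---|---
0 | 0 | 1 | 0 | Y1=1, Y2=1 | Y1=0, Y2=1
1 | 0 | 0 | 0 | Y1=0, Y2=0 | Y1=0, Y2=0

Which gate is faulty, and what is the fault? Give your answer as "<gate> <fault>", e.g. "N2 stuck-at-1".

N4 stuck-at-0

Fault-free values for test 1 (x1=0, x2=0, x3=1, x4=0): N0=1, N1=0, N2=1, N3=0, N4=1, N5=1, N6=1, N7=1, giving Y1=1, Y2=1. Observed Y1=0, Y2=1.
Test 1: faults giving observed Y1=0, Y2=1 are {N3 stuck-at-1, N4 stuck-at-0}.
Test 2 (x1=1, x2=0, x3=0, x4=0): fault-free N0=0, N1=1, N2=0, N3=0, N4=0, N5=1, N6=1, N7=0 → Y1=0, Y2=0; observed Y1=0, Y2=0. Eliminates N3 stuck-at-1.
Only N4 stuck-at-0 is consistent with every test.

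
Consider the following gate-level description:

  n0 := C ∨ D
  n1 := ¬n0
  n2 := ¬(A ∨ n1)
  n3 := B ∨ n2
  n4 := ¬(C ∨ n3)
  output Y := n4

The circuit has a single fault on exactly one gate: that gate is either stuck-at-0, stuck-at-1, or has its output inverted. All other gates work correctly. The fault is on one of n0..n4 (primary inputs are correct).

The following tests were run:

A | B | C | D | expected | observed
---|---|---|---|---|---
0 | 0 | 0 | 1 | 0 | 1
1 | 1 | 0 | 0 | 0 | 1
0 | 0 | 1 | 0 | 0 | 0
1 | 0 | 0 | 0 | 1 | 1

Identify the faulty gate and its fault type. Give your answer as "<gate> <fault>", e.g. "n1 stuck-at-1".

Fault-free values for test 1 (A=0, B=0, C=0, D=1): n0=1, n1=0, n2=1, n3=1, n4=0, giving Y=0. Observed 1.
Test 1: faults giving observed 1 are {n0 stuck-at-0, n0 inverted output, n1 stuck-at-1, n1 inverted output, n2 stuck-at-0, n2 inverted output, n3 stuck-at-0, n3 inverted output, n4 stuck-at-1, n4 inverted output}.
Test 2 (A=1, B=1, C=0, D=0): fault-free n0=0, n1=1, n2=0, n3=1, n4=0 → 0; observed 1. Eliminates n0 stuck-at-0, n0 inverted output, n1 stuck-at-1, n1 inverted output, n2 stuck-at-0, n2 inverted output.
Test 3 (A=0, B=0, C=1, D=0): fault-free n0=1, n1=0, n2=1, n3=1, n4=0 → 0; observed 0. Eliminates n4 stuck-at-1, n4 inverted output.
Test 4 (A=1, B=0, C=0, D=0): fault-free n0=0, n1=1, n2=0, n3=0, n4=1 → 1; observed 1. Eliminates n3 inverted output.
Only n3 stuck-at-0 is consistent with every test.

n3 stuck-at-0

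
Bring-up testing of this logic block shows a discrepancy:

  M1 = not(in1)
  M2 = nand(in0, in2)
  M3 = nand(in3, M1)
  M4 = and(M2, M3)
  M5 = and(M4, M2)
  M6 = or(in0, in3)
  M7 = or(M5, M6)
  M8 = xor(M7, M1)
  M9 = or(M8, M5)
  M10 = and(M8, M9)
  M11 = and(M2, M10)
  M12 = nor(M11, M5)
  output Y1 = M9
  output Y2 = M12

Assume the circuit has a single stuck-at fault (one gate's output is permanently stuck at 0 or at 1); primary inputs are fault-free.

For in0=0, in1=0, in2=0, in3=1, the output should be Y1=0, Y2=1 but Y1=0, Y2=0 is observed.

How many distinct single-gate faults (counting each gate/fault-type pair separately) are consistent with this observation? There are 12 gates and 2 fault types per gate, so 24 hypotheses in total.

3

Fault-free: M1=1, M2=1, M3=0, M4=0, M5=0, M6=1, M7=1, M8=0, M9=0, M10=0, M11=0, M12=1 → Y1=0, Y2=1. Observed Y1=0, Y2=0.
  M1: none of the 2 fault types match ✗
  M2: none of the 2 fault types match ✗
  M3: none of the 2 fault types match ✗
  M4: none of the 2 fault types match ✗
  M5: none of the 2 fault types match ✗
  M6: none of the 2 fault types match ✗
  M7: none of the 2 fault types match ✗
  M8: none of the 2 fault types match ✗
  M9: none of the 2 fault types match ✗
  M10: stuck-at-1 ✓; others ✗
  M11: stuck-at-1 ✓; others ✗
  M12: stuck-at-0 ✓; others ✗
Consistent faults: {M10 stuck-at-1, M11 stuck-at-1, M12 stuck-at-0} — 3 in all.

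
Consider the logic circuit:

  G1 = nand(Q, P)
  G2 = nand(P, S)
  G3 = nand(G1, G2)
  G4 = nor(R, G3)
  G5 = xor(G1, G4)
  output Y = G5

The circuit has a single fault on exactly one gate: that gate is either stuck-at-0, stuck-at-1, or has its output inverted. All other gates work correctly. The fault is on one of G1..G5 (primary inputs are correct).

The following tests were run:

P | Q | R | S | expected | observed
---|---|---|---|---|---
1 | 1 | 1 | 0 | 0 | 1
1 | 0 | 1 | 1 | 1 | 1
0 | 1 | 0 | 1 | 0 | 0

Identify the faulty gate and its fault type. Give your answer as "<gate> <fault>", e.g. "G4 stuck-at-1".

G1 stuck-at-1

Fault-free values for test 1 (P=1, Q=1, R=1, S=0): G1=0, G2=1, G3=1, G4=0, G5=0, giving Y=0. Observed 1.
Test 1: faults giving observed 1 are {G1 stuck-at-1, G1 inverted output, G4 stuck-at-1, G4 inverted output, G5 stuck-at-1, G5 inverted output}.
Test 2 (P=1, Q=0, R=1, S=1): fault-free G1=1, G2=0, G3=1, G4=0, G5=1 → 1; observed 1. Eliminates G1 inverted output, G4 stuck-at-1, G4 inverted output, G5 inverted output.
Test 3 (P=0, Q=1, R=0, S=1): fault-free G1=1, G2=1, G3=0, G4=1, G5=0 → 0; observed 0. Eliminates G5 stuck-at-1.
Only G1 stuck-at-1 is consistent with every test.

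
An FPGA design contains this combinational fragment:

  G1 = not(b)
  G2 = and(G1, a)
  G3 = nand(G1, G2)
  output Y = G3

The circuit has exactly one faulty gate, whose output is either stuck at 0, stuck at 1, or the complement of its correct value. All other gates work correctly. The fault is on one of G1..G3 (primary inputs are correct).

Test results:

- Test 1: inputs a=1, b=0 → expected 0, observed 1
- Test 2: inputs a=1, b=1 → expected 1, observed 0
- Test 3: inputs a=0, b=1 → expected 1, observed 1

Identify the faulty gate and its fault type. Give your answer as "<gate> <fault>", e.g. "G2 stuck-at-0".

G1 inverted output

Fault-free values for test 1 (a=1, b=0): G1=1, G2=1, G3=0, giving Y=0. Observed 1.
Test 1: faults giving observed 1 are {G1 stuck-at-0, G1 inverted output, G2 stuck-at-0, G2 inverted output, G3 stuck-at-1, G3 inverted output}.
Test 2 (a=1, b=1): fault-free G1=0, G2=0, G3=1 → 1; observed 0. Eliminates G1 stuck-at-0, G2 stuck-at-0, G2 inverted output, G3 stuck-at-1.
Test 3 (a=0, b=1): fault-free G1=0, G2=0, G3=1 → 1; observed 1. Eliminates G3 inverted output.
Only G1 inverted output is consistent with every test.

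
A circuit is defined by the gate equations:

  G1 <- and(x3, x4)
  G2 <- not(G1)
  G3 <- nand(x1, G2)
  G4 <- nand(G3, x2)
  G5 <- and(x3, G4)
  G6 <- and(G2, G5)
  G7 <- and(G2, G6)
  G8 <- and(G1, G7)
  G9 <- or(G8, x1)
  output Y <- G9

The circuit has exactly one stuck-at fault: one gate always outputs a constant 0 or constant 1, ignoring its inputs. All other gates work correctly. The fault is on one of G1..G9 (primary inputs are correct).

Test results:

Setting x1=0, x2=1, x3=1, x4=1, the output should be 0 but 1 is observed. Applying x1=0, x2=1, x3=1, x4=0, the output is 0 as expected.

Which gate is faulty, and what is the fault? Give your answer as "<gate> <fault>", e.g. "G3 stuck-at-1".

G7 stuck-at-1

Fault-free values for test 1 (x1=0, x2=1, x3=1, x4=1): G1=1, G2=0, G3=1, G4=0, G5=0, G6=0, G7=0, G8=0, G9=0, giving Y=0. Observed 1.
Test 1: faults giving observed 1 are {G7 stuck-at-1, G8 stuck-at-1, G9 stuck-at-1}.
Test 2 (x1=0, x2=1, x3=1, x4=0): fault-free G1=0, G2=1, G3=1, G4=0, G5=0, G6=0, G7=0, G8=0, G9=0 → 0; observed 0. Eliminates G8 stuck-at-1, G9 stuck-at-1.
Only G7 stuck-at-1 is consistent with every test.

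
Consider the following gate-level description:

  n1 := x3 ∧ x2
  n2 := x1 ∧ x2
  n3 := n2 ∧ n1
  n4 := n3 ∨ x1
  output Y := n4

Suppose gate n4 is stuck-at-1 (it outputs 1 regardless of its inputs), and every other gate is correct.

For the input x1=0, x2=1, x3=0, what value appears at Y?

Propagate with n4 forced: n1=0, n2=0, n3=0, n4=1 [stuck-at-1].
So Y = 1. (Without the fault it would be 0.)

1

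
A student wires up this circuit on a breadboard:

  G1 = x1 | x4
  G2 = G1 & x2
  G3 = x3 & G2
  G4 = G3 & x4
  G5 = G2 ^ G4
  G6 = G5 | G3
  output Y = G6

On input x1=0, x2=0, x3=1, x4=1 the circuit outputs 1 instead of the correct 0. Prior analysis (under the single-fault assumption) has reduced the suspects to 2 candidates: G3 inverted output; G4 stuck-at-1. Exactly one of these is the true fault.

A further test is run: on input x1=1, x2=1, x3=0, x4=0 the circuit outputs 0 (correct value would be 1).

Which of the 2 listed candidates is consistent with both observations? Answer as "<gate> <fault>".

Evaluate each candidate on input x1=1, x2=1, x3=0, x4=0:
  G3 inverted output: G1=1, G2=1, G3=1 [inverted output], G4=0, G5=1, G6=1 → 1 — eliminated
  G4 stuck-at-1: G1=1, G2=1, G3=0, G4=1 [stuck-at-1], G5=0, G6=0 → 0 — matches
Only G4 stuck-at-1 reproduces the observed 0.

G4 stuck-at-1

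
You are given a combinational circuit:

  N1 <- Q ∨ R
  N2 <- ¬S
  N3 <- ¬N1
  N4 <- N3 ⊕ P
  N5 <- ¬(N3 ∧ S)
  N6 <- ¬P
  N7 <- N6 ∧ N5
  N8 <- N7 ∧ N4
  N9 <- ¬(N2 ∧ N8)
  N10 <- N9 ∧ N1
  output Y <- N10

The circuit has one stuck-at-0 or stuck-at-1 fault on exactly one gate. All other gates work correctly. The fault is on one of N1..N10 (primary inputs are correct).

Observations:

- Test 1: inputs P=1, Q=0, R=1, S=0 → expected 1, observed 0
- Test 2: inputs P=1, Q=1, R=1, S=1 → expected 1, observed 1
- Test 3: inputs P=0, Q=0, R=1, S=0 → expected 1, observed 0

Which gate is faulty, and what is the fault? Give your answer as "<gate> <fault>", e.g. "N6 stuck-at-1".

Fault-free values for test 1 (P=1, Q=0, R=1, S=0): N1=1, N2=1, N3=0, N4=1, N5=1, N6=0, N7=0, N8=0, N9=1, N10=1, giving Y=1. Observed 0.
Test 1: faults giving observed 0 are {N1 stuck-at-0, N6 stuck-at-1, N7 stuck-at-1, N8 stuck-at-1, N9 stuck-at-0, N10 stuck-at-0}.
Test 2 (P=1, Q=1, R=1, S=1): fault-free N1=1, N2=0, N3=0, N4=1, N5=1, N6=0, N7=0, N8=0, N9=1, N10=1 → 1; observed 1. Eliminates N1 stuck-at-0, N9 stuck-at-0, N10 stuck-at-0.
Test 3 (P=0, Q=0, R=1, S=0): fault-free N1=1, N2=1, N3=0, N4=0, N5=1, N6=1, N7=1, N8=0, N9=1, N10=1 → 1; observed 0. Eliminates N6 stuck-at-1, N7 stuck-at-1.
Only N8 stuck-at-1 is consistent with every test.

N8 stuck-at-1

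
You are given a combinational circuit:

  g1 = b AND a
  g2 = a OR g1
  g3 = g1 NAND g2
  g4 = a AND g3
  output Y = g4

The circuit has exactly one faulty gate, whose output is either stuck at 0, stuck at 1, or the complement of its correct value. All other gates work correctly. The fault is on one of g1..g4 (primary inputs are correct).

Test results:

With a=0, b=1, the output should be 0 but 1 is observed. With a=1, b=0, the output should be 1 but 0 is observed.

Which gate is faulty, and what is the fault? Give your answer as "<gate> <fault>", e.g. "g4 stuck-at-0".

g4 inverted output

Fault-free values for test 1 (a=0, b=1): g1=0, g2=0, g3=1, g4=0, giving Y=0. Observed 1.
Test 1: faults giving observed 1 are {g4 stuck-at-1, g4 inverted output}.
Test 2 (a=1, b=0): fault-free g1=0, g2=1, g3=1, g4=1 → 1; observed 0. Eliminates g4 stuck-at-1.
Only g4 inverted output is consistent with every test.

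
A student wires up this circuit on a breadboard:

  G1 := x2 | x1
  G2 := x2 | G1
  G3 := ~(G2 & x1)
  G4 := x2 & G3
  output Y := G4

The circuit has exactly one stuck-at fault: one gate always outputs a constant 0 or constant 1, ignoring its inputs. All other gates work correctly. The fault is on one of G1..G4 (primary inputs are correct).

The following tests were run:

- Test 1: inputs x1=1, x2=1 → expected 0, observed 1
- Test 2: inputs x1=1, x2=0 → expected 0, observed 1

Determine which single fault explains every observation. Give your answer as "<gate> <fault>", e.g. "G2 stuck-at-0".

Fault-free values for test 1 (x1=1, x2=1): G1=1, G2=1, G3=0, G4=0, giving Y=0. Observed 1.
Test 1: faults giving observed 1 are {G2 stuck-at-0, G3 stuck-at-1, G4 stuck-at-1}.
Test 2 (x1=1, x2=0): fault-free G1=1, G2=1, G3=0, G4=0 → 0; observed 1. Eliminates G2 stuck-at-0, G3 stuck-at-1.
Only G4 stuck-at-1 is consistent with every test.

G4 stuck-at-1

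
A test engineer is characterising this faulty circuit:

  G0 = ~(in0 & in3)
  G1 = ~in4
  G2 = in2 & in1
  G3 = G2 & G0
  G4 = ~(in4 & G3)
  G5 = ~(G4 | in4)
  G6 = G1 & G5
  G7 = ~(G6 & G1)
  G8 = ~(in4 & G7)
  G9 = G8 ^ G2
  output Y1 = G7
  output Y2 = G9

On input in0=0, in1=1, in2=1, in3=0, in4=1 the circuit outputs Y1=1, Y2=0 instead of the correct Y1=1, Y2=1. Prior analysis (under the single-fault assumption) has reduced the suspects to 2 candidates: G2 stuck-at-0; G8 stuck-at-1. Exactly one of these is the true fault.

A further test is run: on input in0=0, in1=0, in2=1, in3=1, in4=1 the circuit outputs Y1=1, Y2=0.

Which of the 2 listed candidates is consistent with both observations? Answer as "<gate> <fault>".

Evaluate each candidate on input in0=0, in1=0, in2=1, in3=1, in4=1:
  G2 stuck-at-0: G0=1, G1=0, G2=0 [stuck-at-0], G3=0, G4=1, G5=0, G6=0, G7=1, G8=0, G9=0 → Y1=1, Y2=0 — matches
  G8 stuck-at-1: G0=1, G1=0, G2=0, G3=0, G4=1, G5=0, G6=0, G7=1, G8=1 [stuck-at-1], G9=1 → Y1=1, Y2=1 — eliminated
Only G2 stuck-at-0 reproduces the observed Y1=1, Y2=0.

G2 stuck-at-0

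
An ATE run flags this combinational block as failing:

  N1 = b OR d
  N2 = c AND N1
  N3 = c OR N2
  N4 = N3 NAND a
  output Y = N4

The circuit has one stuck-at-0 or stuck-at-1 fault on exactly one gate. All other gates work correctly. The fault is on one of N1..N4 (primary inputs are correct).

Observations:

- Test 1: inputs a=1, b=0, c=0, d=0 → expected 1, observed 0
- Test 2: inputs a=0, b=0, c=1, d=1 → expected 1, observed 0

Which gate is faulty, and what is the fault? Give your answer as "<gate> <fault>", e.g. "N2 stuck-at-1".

N4 stuck-at-0

Fault-free values for test 1 (a=1, b=0, c=0, d=0): N1=0, N2=0, N3=0, N4=1, giving Y=1. Observed 0.
Test 1: faults giving observed 0 are {N2 stuck-at-1, N3 stuck-at-1, N4 stuck-at-0}.
Test 2 (a=0, b=0, c=1, d=1): fault-free N1=1, N2=1, N3=1, N4=1 → 1; observed 0. Eliminates N2 stuck-at-1, N3 stuck-at-1.
Only N4 stuck-at-0 is consistent with every test.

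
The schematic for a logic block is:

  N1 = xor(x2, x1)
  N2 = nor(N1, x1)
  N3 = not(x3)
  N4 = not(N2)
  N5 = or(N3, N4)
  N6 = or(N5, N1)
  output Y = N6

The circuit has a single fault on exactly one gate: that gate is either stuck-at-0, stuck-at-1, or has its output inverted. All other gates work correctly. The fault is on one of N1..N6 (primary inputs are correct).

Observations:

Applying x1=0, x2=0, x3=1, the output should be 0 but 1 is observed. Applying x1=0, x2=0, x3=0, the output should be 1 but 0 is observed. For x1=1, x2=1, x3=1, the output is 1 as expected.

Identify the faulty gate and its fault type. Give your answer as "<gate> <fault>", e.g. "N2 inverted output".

N3 inverted output

Fault-free values for test 1 (x1=0, x2=0, x3=1): N1=0, N2=1, N3=0, N4=0, N5=0, N6=0, giving Y=0. Observed 1.
Test 1: faults giving observed 1 are {N1 stuck-at-1, N1 inverted output, N2 stuck-at-0, N2 inverted output, N3 stuck-at-1, N3 inverted output, N4 stuck-at-1, N4 inverted output, N5 stuck-at-1, N5 inverted output, N6 stuck-at-1, N6 inverted output}.
Test 2 (x1=0, x2=0, x3=0): fault-free N1=0, N2=1, N3=1, N4=0, N5=1, N6=1 → 1; observed 0. Eliminates N1 stuck-at-1, N1 inverted output, N2 stuck-at-0, N2 inverted output, N3 stuck-at-1, N4 stuck-at-1, N4 inverted output, N5 stuck-at-1, N6 stuck-at-1.
Test 3 (x1=1, x2=1, x3=1): fault-free N1=0, N2=0, N3=0, N4=1, N5=1, N6=1 → 1; observed 1. Eliminates N5 inverted output, N6 inverted output.
Only N3 inverted output is consistent with every test.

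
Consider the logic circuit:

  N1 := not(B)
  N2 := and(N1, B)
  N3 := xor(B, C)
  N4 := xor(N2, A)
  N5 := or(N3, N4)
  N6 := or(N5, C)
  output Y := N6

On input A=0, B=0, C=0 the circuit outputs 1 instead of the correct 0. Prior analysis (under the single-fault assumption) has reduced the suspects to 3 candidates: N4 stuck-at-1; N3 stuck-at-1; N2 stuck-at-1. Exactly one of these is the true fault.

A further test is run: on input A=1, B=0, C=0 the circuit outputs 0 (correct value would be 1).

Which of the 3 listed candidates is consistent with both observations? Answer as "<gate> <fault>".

N2 stuck-at-1

Evaluate each candidate on input A=1, B=0, C=0:
  N4 stuck-at-1: N1=1, N2=0, N3=0, N4=1 [stuck-at-1], N5=1, N6=1 → 1 — eliminated
  N3 stuck-at-1: N1=1, N2=0, N3=1 [stuck-at-1], N4=1, N5=1, N6=1 → 1 — eliminated
  N2 stuck-at-1: N1=1, N2=1 [stuck-at-1], N3=0, N4=0, N5=0, N6=0 → 0 — matches
Only N2 stuck-at-1 reproduces the observed 0.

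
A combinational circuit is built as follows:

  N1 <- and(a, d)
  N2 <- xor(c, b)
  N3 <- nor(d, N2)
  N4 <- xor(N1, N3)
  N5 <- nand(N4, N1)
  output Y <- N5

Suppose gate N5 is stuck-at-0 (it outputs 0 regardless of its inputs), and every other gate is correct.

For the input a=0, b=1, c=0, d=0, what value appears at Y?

Propagate with N5 forced: N1=0, N2=1, N3=0, N4=0, N5=0 [stuck-at-0].
So Y = 0. (Without the fault it would be 1.)

0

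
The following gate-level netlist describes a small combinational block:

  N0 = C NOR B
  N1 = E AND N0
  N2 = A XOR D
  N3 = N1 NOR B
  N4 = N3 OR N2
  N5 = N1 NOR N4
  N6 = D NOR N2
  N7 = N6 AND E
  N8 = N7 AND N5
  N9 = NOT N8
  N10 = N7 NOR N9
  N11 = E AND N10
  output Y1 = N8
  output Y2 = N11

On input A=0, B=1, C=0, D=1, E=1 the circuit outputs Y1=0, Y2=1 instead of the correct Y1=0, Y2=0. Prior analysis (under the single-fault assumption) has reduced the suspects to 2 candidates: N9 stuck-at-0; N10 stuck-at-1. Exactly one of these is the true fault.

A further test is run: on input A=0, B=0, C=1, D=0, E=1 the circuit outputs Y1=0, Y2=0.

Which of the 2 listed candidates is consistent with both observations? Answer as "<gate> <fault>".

N9 stuck-at-0

Evaluate each candidate on input A=0, B=0, C=1, D=0, E=1:
  N9 stuck-at-0: N0=0, N1=0, N2=0, N3=1, N4=1, N5=0, N6=1, N7=1, N8=0, N9=0 [stuck-at-0], N10=0, N11=0 → Y1=0, Y2=0 — matches
  N10 stuck-at-1: N0=0, N1=0, N2=0, N3=1, N4=1, N5=0, N6=1, N7=1, N8=0, N9=1, N10=1 [stuck-at-1], N11=1 → Y1=0, Y2=1 — eliminated
Only N9 stuck-at-0 reproduces the observed Y1=0, Y2=0.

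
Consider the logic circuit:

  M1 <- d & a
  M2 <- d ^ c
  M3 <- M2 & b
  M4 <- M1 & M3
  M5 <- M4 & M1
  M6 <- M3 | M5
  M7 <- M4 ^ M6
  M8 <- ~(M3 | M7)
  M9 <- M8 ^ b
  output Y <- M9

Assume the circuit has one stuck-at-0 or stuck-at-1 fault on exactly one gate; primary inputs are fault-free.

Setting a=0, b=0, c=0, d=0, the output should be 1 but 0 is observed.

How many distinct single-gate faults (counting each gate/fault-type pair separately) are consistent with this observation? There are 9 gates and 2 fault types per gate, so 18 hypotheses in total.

7

Fault-free: M1=0, M2=0, M3=0, M4=0, M5=0, M6=0, M7=0, M8=1, M9=1 → 1. Observed 0.
  M1: none of the 2 fault types match ✗
  M2: none of the 2 fault types match ✗
  M3: stuck-at-1 ✓; others ✗
  M4: stuck-at-1 ✓; others ✗
  M5: stuck-at-1 ✓; others ✗
  M6: stuck-at-1 ✓; others ✗
  M7: stuck-at-1 ✓; others ✗
  M8: stuck-at-0 ✓; others ✗
  M9: stuck-at-0 ✓; others ✗
Consistent faults: {M3 stuck-at-1, M4 stuck-at-1, M5 stuck-at-1, M6 stuck-at-1, M7 stuck-at-1, M8 stuck-at-0, M9 stuck-at-0} — 7 in all.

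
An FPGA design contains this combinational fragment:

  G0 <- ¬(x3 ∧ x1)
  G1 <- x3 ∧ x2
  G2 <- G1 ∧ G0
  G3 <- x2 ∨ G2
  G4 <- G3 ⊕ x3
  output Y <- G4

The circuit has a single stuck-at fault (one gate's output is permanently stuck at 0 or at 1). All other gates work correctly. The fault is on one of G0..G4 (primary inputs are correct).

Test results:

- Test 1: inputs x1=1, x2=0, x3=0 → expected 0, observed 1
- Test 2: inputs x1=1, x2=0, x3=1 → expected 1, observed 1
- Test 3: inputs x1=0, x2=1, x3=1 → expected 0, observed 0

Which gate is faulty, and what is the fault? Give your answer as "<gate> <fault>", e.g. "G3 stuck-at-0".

Fault-free values for test 1 (x1=1, x2=0, x3=0): G0=1, G1=0, G2=0, G3=0, G4=0, giving Y=0. Observed 1.
Test 1: faults giving observed 1 are {G1 stuck-at-1, G2 stuck-at-1, G3 stuck-at-1, G4 stuck-at-1}.
Test 2 (x1=1, x2=0, x3=1): fault-free G0=0, G1=0, G2=0, G3=0, G4=1 → 1; observed 1. Eliminates G2 stuck-at-1, G3 stuck-at-1.
Test 3 (x1=0, x2=1, x3=1): fault-free G0=1, G1=1, G2=1, G3=1, G4=0 → 0; observed 0. Eliminates G4 stuck-at-1.
Only G1 stuck-at-1 is consistent with every test.

G1 stuck-at-1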